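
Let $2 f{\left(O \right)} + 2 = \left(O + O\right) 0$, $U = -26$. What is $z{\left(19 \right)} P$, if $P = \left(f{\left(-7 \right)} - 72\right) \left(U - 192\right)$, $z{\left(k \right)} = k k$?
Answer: $5744954$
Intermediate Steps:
$z{\left(k \right)} = k^{2}$
$f{\left(O \right)} = -1$ ($f{\left(O \right)} = -1 + \frac{\left(O + O\right) 0}{2} = -1 + \frac{2 O 0}{2} = -1 + \frac{1}{2} \cdot 0 = -1 + 0 = -1$)
$P = 15914$ ($P = \left(-1 - 72\right) \left(-26 - 192\right) = \left(-73\right) \left(-218\right) = 15914$)
$z{\left(19 \right)} P = 19^{2} \cdot 15914 = 361 \cdot 15914 = 5744954$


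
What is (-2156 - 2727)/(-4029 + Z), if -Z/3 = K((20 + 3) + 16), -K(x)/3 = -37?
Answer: 4883/4362 ≈ 1.1194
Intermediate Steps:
K(x) = 111 (K(x) = -3*(-37) = 111)
Z = -333 (Z = -3*111 = -333)
(-2156 - 2727)/(-4029 + Z) = (-2156 - 2727)/(-4029 - 333) = -4883/(-4362) = -4883*(-1/4362) = 4883/4362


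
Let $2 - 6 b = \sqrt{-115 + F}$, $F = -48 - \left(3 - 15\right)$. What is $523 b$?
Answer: $\frac{523}{3} - \frac{523 i \sqrt{151}}{6} \approx 174.33 - 1071.1 i$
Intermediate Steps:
$F = -36$ ($F = -48 - \left(3 - 15\right) = -48 - -12 = -48 + 12 = -36$)
$b = \frac{1}{3} - \frac{i \sqrt{151}}{6}$ ($b = \frac{1}{3} - \frac{\sqrt{-115 - 36}}{6} = \frac{1}{3} - \frac{\sqrt{-151}}{6} = \frac{1}{3} - \frac{i \sqrt{151}}{6} \approx 0.33333 - 2.048 i$)
$523 b = 523 \left(\frac{1}{3} - \frac{i \sqrt{151}}{6}\right) = \frac{523}{3} - \frac{523 i \sqrt{151}}{6}$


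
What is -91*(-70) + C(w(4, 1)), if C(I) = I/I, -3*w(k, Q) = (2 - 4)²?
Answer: 6371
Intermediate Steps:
w(k, Q) = -4/3 (w(k, Q) = -(2 - 4)²/3 = -⅓*(-2)² = -⅓*4 = -4/3)
C(I) = 1
-91*(-70) + C(w(4, 1)) = -91*(-70) + 1 = 6370 + 1 = 6371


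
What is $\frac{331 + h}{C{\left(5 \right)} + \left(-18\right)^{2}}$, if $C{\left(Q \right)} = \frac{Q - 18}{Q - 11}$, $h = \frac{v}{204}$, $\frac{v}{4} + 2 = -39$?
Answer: $\frac{33680}{33269} \approx 1.0124$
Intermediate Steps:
$v = -164$ ($v = -8 + 4 \left(-39\right) = -8 - 156 = -164$)
$h = - \frac{41}{51}$ ($h = - \frac{164}{204} = \left(-164\right) \frac{1}{204} = - \frac{41}{51} \approx -0.80392$)
$C{\left(Q \right)} = \frac{-18 + Q}{-11 + Q}$
$\frac{331 + h}{C{\left(5 \right)} + \left(-18\right)^{2}} = \frac{331 - \frac{41}{51}}{\frac{-18 + 5}{-11 + 5} + \left(-18\right)^{2}} = \frac{16840}{51 \left(\frac{1}{-6} \left(-13\right) + 324\right)} = \frac{16840}{51 \left(\left(- \frac{1}{6}\right) \left(-13\right) + 324\right)} = \frac{16840}{51 \left(\frac{13}{6} + 324\right)} = \frac{16840}{51 \cdot \frac{1957}{6}} = \frac{16840}{51} \cdot \frac{6}{1957} = \frac{33680}{33269}$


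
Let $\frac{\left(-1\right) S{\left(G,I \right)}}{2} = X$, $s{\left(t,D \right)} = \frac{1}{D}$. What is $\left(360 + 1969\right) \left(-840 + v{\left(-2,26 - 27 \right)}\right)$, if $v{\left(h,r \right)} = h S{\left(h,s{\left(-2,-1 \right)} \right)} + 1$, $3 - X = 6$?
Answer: $-1981979$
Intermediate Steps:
$X = -3$ ($X = 3 - 6 = -3$)
$S{\left(G,I \right)} = 6$ ($S{\left(G,I \right)} = \left(-2\right) \left(-3\right) = 6$)
$v{\left(h,r \right)} = 1 + 6 h$ ($v{\left(h,r \right)} = h 6 + 1 = 6 h + 1 = 1 + 6 h$)
$\left(360 + 1969\right) \left(-840 + v{\left(-2,26 - 27 \right)}\right) = \left(360 + 1969\right) \left(-840 + \left(1 + 6 \left(-2\right)\right)\right) = 2329 \left(-840 + \left(1 - 12\right)\right) = 2329 \left(-840 - 11\right) = 2329 \left(-851\right) = -1981979$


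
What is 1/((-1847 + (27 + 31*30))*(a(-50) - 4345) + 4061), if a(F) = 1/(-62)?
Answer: 31/120004886 ≈ 2.5832e-7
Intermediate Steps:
a(F) = -1/62
1/((-1847 + (27 + 31*30))*(a(-50) - 4345) + 4061) = 1/((-1847 + (27 + 31*30))*(-1/62 - 4345) + 4061) = 1/((-1847 + (27 + 930))*(-269391/62) + 4061) = 1/((-1847 + 957)*(-269391/62) + 4061) = 1/(-890*(-269391/62) + 4061) = 1/(119878995/31 + 4061) = 1/(120004886/31) = 31/120004886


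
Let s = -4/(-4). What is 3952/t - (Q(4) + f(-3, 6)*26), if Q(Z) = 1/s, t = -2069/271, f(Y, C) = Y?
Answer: -911679/2069 ≈ -440.64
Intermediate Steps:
t = -2069/271 (t = -2069*1/271 = -2069/271 ≈ -7.6347)
s = 1 (s = -4*(-1/4) = 1)
Q(Z) = 1 (Q(Z) = 1/1 = 1)
3952/t - (Q(4) + f(-3, 6)*26) = 3952/(-2069/271) - (1 - 3*26) = 3952*(-271/2069) - (1 - 78) = -1070992/2069 - 1*(-77) = -1070992/2069 + 77 = -911679/2069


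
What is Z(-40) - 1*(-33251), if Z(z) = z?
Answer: 33211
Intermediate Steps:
Z(-40) - 1*(-33251) = -40 - 1*(-33251) = -40 + 33251 = 33211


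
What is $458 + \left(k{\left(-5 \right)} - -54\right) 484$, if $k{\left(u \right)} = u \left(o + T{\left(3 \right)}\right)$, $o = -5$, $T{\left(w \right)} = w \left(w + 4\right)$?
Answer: $-12126$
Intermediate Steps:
$T{\left(w \right)} = w \left(4 + w\right)$
$k{\left(u \right)} = 16 u$ ($k{\left(u \right)} = u \left(-5 + 3 \left(4 + 3\right)\right) = u \left(-5 + 3 \cdot 7\right) = u \left(-5 + 21\right) = u 16 = 16 u$)
$458 + \left(k{\left(-5 \right)} - -54\right) 484 = 458 + \left(16 \left(-5\right) - -54\right) 484 = 458 + \left(-80 + 54\right) 484 = 458 - 12584 = -12126$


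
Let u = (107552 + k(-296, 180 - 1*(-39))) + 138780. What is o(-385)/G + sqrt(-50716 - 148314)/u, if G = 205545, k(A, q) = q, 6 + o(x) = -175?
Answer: -181/205545 + I*sqrt(199030)/246551 ≈ -0.00088059 + 0.0018095*I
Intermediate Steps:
o(x) = -181 (o(x) = -6 - 175 = -181)
u = 246551 (u = (107552 + (180 - 1*(-39))) + 138780 = (107552 + (180 + 39)) + 138780 = (107552 + 219) + 138780 = 107771 + 138780 = 246551)
o(-385)/G + sqrt(-50716 - 148314)/u = -181/205545 + sqrt(-50716 - 148314)/246551 = -181*1/205545 + sqrt(-199030)*(1/246551) = -181/205545 + (I*sqrt(199030))*(1/246551) = -181/205545 + I*sqrt(199030)/246551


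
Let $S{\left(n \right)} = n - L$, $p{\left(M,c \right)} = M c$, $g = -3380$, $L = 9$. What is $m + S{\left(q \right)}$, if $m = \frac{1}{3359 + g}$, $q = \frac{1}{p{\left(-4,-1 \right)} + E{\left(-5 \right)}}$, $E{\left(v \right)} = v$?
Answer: $- \frac{211}{21} \approx -10.048$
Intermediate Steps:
$q = -1$ ($q = \frac{1}{\left(-4\right) \left(-1\right) - 5} = \frac{1}{4 - 5} = \frac{1}{-1} = -1$)
$S{\left(n \right)} = -9 + n$ ($S{\left(n \right)} = n - 9 = -9 + n$)
$m = - \frac{1}{21}$ ($m = \frac{1}{3359 - 3380} = \frac{1}{-21} = - \frac{1}{21} \approx -0.047619$)
$m + S{\left(q \right)} = - \frac{1}{21} - 10 = - \frac{211}{21}$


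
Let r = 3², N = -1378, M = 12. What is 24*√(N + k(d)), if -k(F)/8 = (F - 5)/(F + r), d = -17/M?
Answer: 24*I*√231738/13 ≈ 888.72*I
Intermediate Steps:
d = -17/12 ≈ -1.4167
r = 9
k(F) = -8*(-5 + F)/(9 + F) (k(F) = -8*(F - 5)/(F + 9) = -8*(-5 + F)/(9 + F))
24*√(N + k(d)) = 24*√(-1378 + 8*(5 - 1*(-17/12))/(9 - 17/12)) = 24*√(-1378 + 8*(5 + 17/12)/(91/12)) = 24*√(-1378 + 8*(12/91)*(77/12)) = 24*√(-1378 + 88/13) = 24*√(-17826/13) = 24*(I*√231738/13) = 24*I*√231738/13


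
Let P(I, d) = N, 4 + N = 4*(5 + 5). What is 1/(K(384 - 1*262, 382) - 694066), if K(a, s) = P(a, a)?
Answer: -1/694030 ≈ -1.4409e-6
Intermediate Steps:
N = 36 (N = -4 + 4*(5 + 5) = -4 + 4*10 = -4 + 40 = 36)
P(I, d) = 36
K(a, s) = 36
1/(K(384 - 1*262, 382) - 694066) = 1/(36 - 694066) = 1/(-694030) = -1/694030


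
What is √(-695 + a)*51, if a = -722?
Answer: 51*I*√1417 ≈ 1919.8*I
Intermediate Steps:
√(-695 + a)*51 = √(-695 - 722)*51 = √(-1417)*51 = (I*√1417)*51 = 51*I*√1417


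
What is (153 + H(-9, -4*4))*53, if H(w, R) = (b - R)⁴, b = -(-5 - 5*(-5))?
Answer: 21677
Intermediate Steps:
b = -20 (b = -(-5 + 25) = -1*20 = -20)
H(w, R) = (-20 - R)⁴
(153 + H(-9, -4*4))*53 = (153 + (20 - 4*4)⁴)*53 = (153 + (20 - 16)⁴)*53 = (153 + 4⁴)*53 = (153 + 256)*53 = 409*53 = 21677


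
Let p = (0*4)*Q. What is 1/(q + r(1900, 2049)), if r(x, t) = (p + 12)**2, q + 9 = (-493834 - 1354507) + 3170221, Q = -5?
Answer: 1/1322015 ≈ 7.5642e-7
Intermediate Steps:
p = 0 (p = (0*4)*(-5) = 0*(-5) = 0)
q = 1321871 (q = -9 + ((-493834 - 1354507) + 3170221) = -9 + (-1848341 + 3170221) = -9 + 1321880 = 1321871)
r(x, t) = 144 (r(x, t) = (0 + 12)**2 = 12**2 = 144)
1/(q + r(1900, 2049)) = 1/(1321871 + 144) = 1/1322015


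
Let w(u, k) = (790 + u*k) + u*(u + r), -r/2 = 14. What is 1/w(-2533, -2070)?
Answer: 1/11731113 ≈ 8.5243e-8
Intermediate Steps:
r = -28 (r = -2*14 = -28)
w(u, k) = 790 + k*u + u*(-28 + u) (w(u, k) = (790 + u*k) + u*(u - 28) = (790 + k*u) + u*(-28 + u) = 790 + k*u + u*(-28 + u))
1/w(-2533, -2070) = 1/(790 + (-2533)**2 - 28*(-2533) - 2070*(-2533)) = 1/(790 + 6416089 + 70924 + 5243310) = 1/11731113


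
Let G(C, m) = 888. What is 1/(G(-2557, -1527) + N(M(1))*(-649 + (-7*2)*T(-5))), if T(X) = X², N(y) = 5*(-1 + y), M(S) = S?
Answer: 1/888 ≈ 0.0011261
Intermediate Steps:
N(y) = -5 + 5*y
1/(G(-2557, -1527) + N(M(1))*(-649 + (-7*2)*T(-5))) = 1/(888 + (-5 + 5*1)*(-649 - 7*2*(-5)²)) = 1/(888 + (-5 + 5)*(-649 - 14*25)) = 1/(888 + 0*(-649 - 350)) = 1/(888 + 0*(-999)) = 1/(888 + 0) = 1/888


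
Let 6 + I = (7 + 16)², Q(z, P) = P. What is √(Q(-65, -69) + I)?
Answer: √454 ≈ 21.307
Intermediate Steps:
I = 523 (I = -6 + (7 + 16)² = -6 + 23² = -6 + 529 = 523)
√(Q(-65, -69) + I) = √(-69 + 523) = √454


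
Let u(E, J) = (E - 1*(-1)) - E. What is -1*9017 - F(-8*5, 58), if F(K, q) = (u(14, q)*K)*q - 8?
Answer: -6689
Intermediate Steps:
u(E, J) = 1 (u(E, J) = (E + 1) - E = (1 + E) - E = 1)
F(K, q) = -8 + K*q (F(K, q) = (1*K)*q - 8 = K*q - 8 = -8 + K*q)
-1*9017 - F(-8*5, 58) = -1*9017 - (-8 - 8*5*58) = -9017 - (-8 - 40*58) = -9017 - (-8 - 2320) = -9017 - 1*(-2328) = -9017 + 2328 = -6689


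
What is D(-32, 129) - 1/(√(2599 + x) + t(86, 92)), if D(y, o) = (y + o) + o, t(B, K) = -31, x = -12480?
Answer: 2450323/10842 + I*√9881/10842 ≈ 226.0 + 0.0091683*I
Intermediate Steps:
D(y, o) = y + 2*o (D(y, o) = (o + y) + o = y + 2*o)
D(-32, 129) - 1/(√(2599 + x) + t(86, 92)) = (-32 + 2*129) - 1/(√(2599 - 12480) - 31) = (-32 + 258) - 1/(√(-9881) - 31) = 226 - 1/(I*√9881 - 31) = 226 - 1/(-31 + I*√9881)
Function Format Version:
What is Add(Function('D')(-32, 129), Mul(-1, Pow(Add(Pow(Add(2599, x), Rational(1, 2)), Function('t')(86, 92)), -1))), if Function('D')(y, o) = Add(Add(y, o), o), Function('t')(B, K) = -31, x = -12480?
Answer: Add(Rational(2450323, 10842), Mul(Rational(1, 10842), I, Pow(9881, Rational(1, 2)))) ≈ Add(226.00, Mul(0.0091683, I))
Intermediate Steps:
Function('D')(y, o) = Add(y, Mul(2, o)) (Function('D')(y, o) = Add(Add(o, y), o) = Add(y, Mul(2, o)))
Add(Function('D')(-32, 129), Mul(-1, Pow(Add(Pow(Add(2599, x), Rational(1, 2)), Function('t')(86, 92)), -1))) = Add(Add(-32, Mul(2, 129)), Mul(-1, Pow(Add(Pow(Add(2599, -12480), Rational(1, 2)), -31), -1))) = Add(Add(-32, 258), Mul(-1, Pow(Add(Pow(-9881, Rational(1, 2)), -31), -1))) = Add(226, Mul(-1, Pow(Add(Mul(I, Pow(9881, Rational(1, 2))), -31), -1))) = Add(226, Mul(-1, Pow(Add(-31, Mul(I, Pow(9881, Rational(1, 2)))), -1)))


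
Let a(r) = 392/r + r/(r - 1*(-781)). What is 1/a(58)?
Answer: 24331/166126 ≈ 0.14646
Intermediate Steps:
a(r) = 392/r + r/(781 + r) (a(r) = 392/r + r/(r + 781) = 392/r + r/(781 + r))
1/a(58) = 1/((306152 + 58² + 392*58)/(58*(781 + 58))) = 1/((1/58)*(306152 + 3364 + 22736)/839) = 1/((1/58)*(1/839)*332252) = 1/(166126/24331) = 24331/166126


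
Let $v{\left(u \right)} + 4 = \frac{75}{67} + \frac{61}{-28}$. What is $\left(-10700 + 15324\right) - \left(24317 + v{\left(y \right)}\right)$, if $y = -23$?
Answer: $- \frac{36934577}{1876} \approx -19688.0$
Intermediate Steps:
$v{\left(u \right)} = - \frac{9491}{1876}$ ($v{\left(u \right)} = -4 + \left(\frac{75}{67} + \frac{61}{-28}\right) = -4 + \left(75 \cdot \frac{1}{67} + 61 \left(- \frac{1}{28}\right)\right) = -4 + \left(\frac{75}{67} - \frac{61}{28}\right) = -4 - \frac{1987}{1876} = - \frac{9491}{1876}$)
$\left(-10700 + 15324\right) - \left(24317 + v{\left(y \right)}\right) = \left(-10700 + 15324\right) - \frac{45609201}{1876} = 4624 + \left(-24317 + \frac{9491}{1876}\right) = 4624 - \frac{45609201}{1876} = - \frac{36934577}{1876}$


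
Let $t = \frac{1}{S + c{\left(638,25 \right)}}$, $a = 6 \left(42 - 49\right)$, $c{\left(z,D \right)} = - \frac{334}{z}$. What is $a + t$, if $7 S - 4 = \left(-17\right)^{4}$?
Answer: $- \frac{1119016619}{26643306} \approx -42.0$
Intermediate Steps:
$a = -42$ ($a = 6 \left(-7\right) = -42$)
$S = \frac{83525}{7}$ ($S = \frac{4}{7} + \frac{\left(-17\right)^{4}}{7} = \frac{4}{7} + \frac{1}{7} \cdot 83521 = \frac{4}{7} + \frac{83521}{7} = \frac{83525}{7} \approx 11932.0$)
$t = \frac{2233}{26643306}$ ($t = \frac{1}{\frac{83525}{7} - \frac{334}{638}} = \frac{1}{\frac{83525}{7} - \frac{167}{319}} = \frac{1}{\frac{26643306}{2233}} = \frac{2233}{26643306} \approx 8.3811 \cdot 10^{-5}$)
$a + t = -42 + \frac{2233}{26643306} = - \frac{1119016619}{26643306}$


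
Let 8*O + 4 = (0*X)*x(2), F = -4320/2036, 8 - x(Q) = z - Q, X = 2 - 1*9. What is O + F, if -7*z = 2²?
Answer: -2669/1018 ≈ -2.6218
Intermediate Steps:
X = -7 (X = 2 - 9 = -7)
z = -4/7 (z = -⅐*2² = -⅐*4 = -4/7 ≈ -0.57143)
x(Q) = 60/7 + Q (x(Q) = 8 - (-4/7 - Q) = 8 + (4/7 + Q) = 60/7 + Q)
F = -1080/509 (F = -4320*1/2036 = -1080/509 ≈ -2.1218)
O = -½ (O = -½ + ((0*(-7))*(60/7 + 2))/8 = -½ + (0*(74/7))/8 = -½ + (⅛)*0 = -½ + 0 = -½ ≈ -0.50000)
O + F = -½ - 1080/509 = -2669/1018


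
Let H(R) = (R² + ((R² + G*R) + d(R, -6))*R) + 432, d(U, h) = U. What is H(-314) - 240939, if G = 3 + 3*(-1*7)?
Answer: -32777187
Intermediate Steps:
G = -18 (G = 3 + 3*(-7) = 3 - 21 = -18)
H(R) = 432 + R² + R*(R² - 17*R) (H(R) = (R² + ((R² - 18*R) + R)*R) + 432 = (R² + (R² - 17*R)*R) + 432 = (R² + R*(R² - 17*R)) + 432 = 432 + R² + R*(R² - 17*R))
H(-314) - 240939 = (432 + (-314)³ - 16*(-314)²) - 240939 = (432 - 30959144 - 16*98596) - 240939 = (432 - 30959144 - 1577536) - 240939 = -32536248 - 240939 = -32777187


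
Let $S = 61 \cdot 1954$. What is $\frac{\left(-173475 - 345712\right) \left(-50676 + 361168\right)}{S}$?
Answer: $- \frac{80601705002}{59597} \approx -1.3524 \cdot 10^{6}$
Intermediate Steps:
$S = 119194$
$\frac{\left(-173475 - 345712\right) \left(-50676 + 361168\right)}{S} = \frac{\left(-173475 - 345712\right) \left(-50676 + 361168\right)}{119194} = \left(-519187\right) 310492 \cdot \frac{1}{119194} = \left(-161203410004\right) \frac{1}{119194} = - \frac{80601705002}{59597}$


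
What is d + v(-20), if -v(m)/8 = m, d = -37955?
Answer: -37795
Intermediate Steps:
v(m) = -8*m
d + v(-20) = -37955 - 8*(-20) = -37955 + 160 = -37795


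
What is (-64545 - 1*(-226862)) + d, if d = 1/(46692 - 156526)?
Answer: 17827925377/109834 ≈ 1.6232e+5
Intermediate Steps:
d = -1/109834 (d = 1/(-109834) = -1/109834 ≈ -9.1047e-6)
(-64545 - 1*(-226862)) + d = (-64545 - 1*(-226862)) - 1/109834 = (-64545 + 226862) - 1/109834 = 162317 - 1/109834 = 17827925377/109834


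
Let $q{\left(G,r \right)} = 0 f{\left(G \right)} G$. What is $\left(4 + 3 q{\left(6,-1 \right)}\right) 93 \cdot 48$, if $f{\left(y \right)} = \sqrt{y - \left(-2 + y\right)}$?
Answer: $17856$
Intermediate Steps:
$f{\left(y \right)} = \sqrt{2}$
$q{\left(G,r \right)} = 0$ ($q{\left(G,r \right)} = 0 \sqrt{2} G = 0 G = 0$)
$\left(4 + 3 q{\left(6,-1 \right)}\right) 93 \cdot 48 = \left(4 + 3 \cdot 0\right) 93 \cdot 48 = \left(4 + 0\right) 93 \cdot 48 = 4 \cdot 93 \cdot 48 = 372 \cdot 48 = 17856$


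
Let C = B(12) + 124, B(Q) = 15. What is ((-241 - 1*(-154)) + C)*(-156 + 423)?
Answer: 13884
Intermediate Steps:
C = 139 (C = 15 + 124 = 139)
((-241 - 1*(-154)) + C)*(-156 + 423) = ((-241 - 1*(-154)) + 139)*(-156 + 423) = ((-241 + 154) + 139)*267 = (-87 + 139)*267 = 52*267 = 13884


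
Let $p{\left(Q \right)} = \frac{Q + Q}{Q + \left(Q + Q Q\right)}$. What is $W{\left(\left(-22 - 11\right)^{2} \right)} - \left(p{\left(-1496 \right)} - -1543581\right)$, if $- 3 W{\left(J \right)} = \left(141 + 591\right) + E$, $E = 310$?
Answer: $- \frac{1153314464}{747} \approx -1.5439 \cdot 10^{6}$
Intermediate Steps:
$W{\left(J \right)} = - \frac{1042}{3}$ ($W{\left(J \right)} = - \frac{\left(141 + 591\right) + 310}{3} = - \frac{732 + 310}{3} = \left(- \frac{1}{3}\right) 1042 = - \frac{1042}{3}$)
$p{\left(Q \right)} = \frac{2 Q}{Q^{2} + 2 Q}$ ($p{\left(Q \right)} = \frac{2 Q}{Q + \left(Q + Q^{2}\right)} = \frac{2 Q}{Q^{2} + 2 Q}$)
$W{\left(\left(-22 - 11\right)^{2} \right)} - \left(p{\left(-1496 \right)} - -1543581\right) = - \frac{1042}{3} - \left(\frac{2}{2 - 1496} - -1543581\right) = - \frac{1042}{3} - \left(\frac{2}{-1494} + 1543581\right) = - \frac{1042}{3} - \left(2 \left(- \frac{1}{1494}\right) + 1543581\right) = - \frac{1042}{3} - \left(- \frac{1}{747} + 1543581\right) = - \frac{1042}{3} - \frac{1153055006}{747} = - \frac{1153314464}{747}$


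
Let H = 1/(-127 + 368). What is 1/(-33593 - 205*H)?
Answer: -241/8096118 ≈ -2.9767e-5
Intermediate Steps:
H = 1/241 ≈ 0.0041494
1/(-33593 - 205*H) = 1/(-33593 - 205*1/241) = 1/(-33593 - 205/241) = 1/(-8096118/241) = -241/8096118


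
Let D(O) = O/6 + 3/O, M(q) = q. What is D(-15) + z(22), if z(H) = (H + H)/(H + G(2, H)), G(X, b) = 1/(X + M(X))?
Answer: -643/890 ≈ -0.72247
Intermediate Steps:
G(X, b) = 1/(2*X) (G(X, b) = 1/(X + X) = 1/(2*X))
z(H) = 2*H/(¼ + H) (z(H) = (H + H)/(H + (½)/2) = (2*H)/(H + (½)*(½)) = (2*H)/(H + ¼) = (2*H)/(¼ + H) = 2*H/(¼ + H))
D(O) = 3/O + O/6 (D(O) = O*(⅙) + 3/O = O/6 + 3/O = 3/O + O/6)
D(-15) + z(22) = (3/(-15) + (⅙)*(-15)) + 8*22/(1 + 4*22) = (3*(-1/15) - 5/2) + 8*22/(1 + 88) = (-⅕ - 5/2) + 8*22/89 = -27/10 + 8*22*(1/89) = -27/10 + 176/89 = -643/890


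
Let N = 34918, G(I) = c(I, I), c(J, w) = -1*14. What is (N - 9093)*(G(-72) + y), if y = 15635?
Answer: 403412325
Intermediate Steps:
c(J, w) = -14
G(I) = -14
(N - 9093)*(G(-72) + y) = (34918 - 9093)*(-14 + 15635) = 25825*15621 = 403412325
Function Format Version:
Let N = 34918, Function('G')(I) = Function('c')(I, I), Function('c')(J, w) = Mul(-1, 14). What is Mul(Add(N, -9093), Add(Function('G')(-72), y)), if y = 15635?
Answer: 403412325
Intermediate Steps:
Function('c')(J, w) = -14
Function('G')(I) = -14
Mul(Add(N, -9093), Add(Function('G')(-72), y)) = Mul(Add(34918, -9093), Add(-14, 15635)) = Mul(25825, 15621) = 403412325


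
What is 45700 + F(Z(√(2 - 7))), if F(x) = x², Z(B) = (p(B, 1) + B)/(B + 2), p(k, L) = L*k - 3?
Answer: (45711*I + 182788*√5)/(I + 4*√5) ≈ 45697.0 + 1.5459*I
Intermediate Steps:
p(k, L) = -3 + L*k
Z(B) = (-3 + 2*B)/(2 + B) (Z(B) = ((-3 + 1*B) + B)/(B + 2) = ((-3 + B) + B)/(2 + B) = (-3 + 2*B)/(2 + B))
45700 + F(Z(√(2 - 7))) = 45700 + ((-3 + 2*√(2 - 7))/(2 + √(2 - 7)))² = 45700 + ((-3 + 2*√(-5))/(2 + √(-5)))² = 45700 + ((-3 + 2*(I*√5))/(2 + I*√5))² = 45700 + ((-3 + 2*I*√5)/(2 + I*√5))² = 45700 + (-3 + 2*I*√5)²/(2 + I*√5)²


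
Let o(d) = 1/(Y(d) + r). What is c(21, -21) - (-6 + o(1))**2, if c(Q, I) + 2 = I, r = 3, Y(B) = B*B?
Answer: -897/16 ≈ -56.063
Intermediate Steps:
Y(B) = B**2
c(Q, I) = -2 + I
o(d) = 1/(3 + d**2) (o(d) = 1/(d**2 + 3) = 1/(3 + d**2))
c(21, -21) - (-6 + o(1))**2 = (-2 - 21) - (-6 + 1/(3 + 1**2))**2 = -23 - (-6 + 1/(3 + 1))**2 = -23 - (-6 + 1/4)**2 = -23 - (-23/4)**2 = -23 - 1*529/16 = -23 - 529/16 = -897/16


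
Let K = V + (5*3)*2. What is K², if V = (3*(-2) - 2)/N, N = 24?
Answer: 7921/9 ≈ 880.11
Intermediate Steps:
V = -⅓ (V = (3*(-2) - 2)/24 = (-6 - 2)*(1/24) = -8*1/24 = -⅓ ≈ -0.33333)
K = 89/3 (K = -⅓ + (5*3)*2 = -⅓ + 15*2 = -⅓ + 30 = 89/3 ≈ 29.667)
K² = (89/3)² = 7921/9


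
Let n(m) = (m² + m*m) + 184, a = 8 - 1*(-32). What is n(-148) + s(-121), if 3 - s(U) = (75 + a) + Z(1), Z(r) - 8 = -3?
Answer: 43875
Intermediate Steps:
Z(r) = 5 (Z(r) = 8 - 3 = 5)
a = 40 (a = 8 + 32 = 40)
n(m) = 184 + 2*m² (n(m) = (m² + m²) + 184 = 2*m² + 184 = 184 + 2*m²)
s(U) = -117 (s(U) = 3 - ((75 + 40) + 5) = 3 - (115 + 5) = 3 - 1*120 = 3 - 120 = -117)
n(-148) + s(-121) = (184 + 2*(-148)²) - 117 = (184 + 2*21904) - 117 = (184 + 43808) - 117 = 43992 - 117 = 43875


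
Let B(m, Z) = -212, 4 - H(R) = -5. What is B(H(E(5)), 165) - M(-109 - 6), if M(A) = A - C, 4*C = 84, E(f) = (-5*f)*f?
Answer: -76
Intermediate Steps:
E(f) = -5*f²
C = 21 (C = (¼)*84 = 21)
H(R) = 9 (H(R) = 4 - 1*(-5) = 4 + 5 = 9)
M(A) = -21 + A (M(A) = A - 1*21 = A - 21 = -21 + A)
B(H(E(5)), 165) - M(-109 - 6) = -212 - (-21 + (-109 - 6)) = -212 - (-21 - 115) = -212 - 1*(-136) = -212 + 136 = -76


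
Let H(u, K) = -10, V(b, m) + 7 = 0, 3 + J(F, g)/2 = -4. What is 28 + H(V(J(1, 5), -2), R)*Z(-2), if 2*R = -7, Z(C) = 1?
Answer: 18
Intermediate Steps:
J(F, g) = -14 (J(F, g) = -6 + 2*(-4) = -6 - 8 = -14)
V(b, m) = -7 (V(b, m) = -7 + 0 = -7)
R = -7/2 (R = (1/2)*(-7) = -7/2 ≈ -3.5000)
28 + H(V(J(1, 5), -2), R)*Z(-2) = 28 - 10*1 = 28 - 10 = 18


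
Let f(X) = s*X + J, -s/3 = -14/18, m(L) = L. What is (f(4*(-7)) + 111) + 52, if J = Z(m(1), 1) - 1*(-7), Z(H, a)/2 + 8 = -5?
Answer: 236/3 ≈ 78.667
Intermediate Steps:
Z(H, a) = -26 (Z(H, a) = -16 + 2*(-5) = -16 - 10 = -26)
s = 7/3 (s = -(-42)/18 = -3*(-7/9) = 7/3 ≈ 2.3333)
J = -19 (J = -26 - 1*(-7) = -26 + 7 = -19)
f(X) = -19 + 7*X/3 (f(X) = 7*X/3 - 19 = -19 + 7*X/3)
(f(4*(-7)) + 111) + 52 = ((-19 + 7*(4*(-7))/3) + 111) + 52 = ((-19 + (7/3)*(-28)) + 111) + 52 = ((-19 - 196/3) + 111) + 52 = (-253/3 + 111) + 52 = 80/3 + 52 = 236/3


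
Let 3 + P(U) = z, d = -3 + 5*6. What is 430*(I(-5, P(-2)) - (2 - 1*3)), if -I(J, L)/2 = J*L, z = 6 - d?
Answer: -102770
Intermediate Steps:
d = 27 (d = -3 + 30 = 27)
z = -21 (z = 6 - 1*27 = 6 - 27 = -21)
P(U) = -24 (P(U) = -3 - 21 = -24)
I(J, L) = -2*J*L
430*(I(-5, P(-2)) - (2 - 1*3)) = 430*(-2*(-5)*(-24) - (2 - 1*3)) = 430*(-240 - (2 - 3)) = 430*(-240 - 1*(-1)) = 430*(-240 + 1) = 430*(-239) = -102770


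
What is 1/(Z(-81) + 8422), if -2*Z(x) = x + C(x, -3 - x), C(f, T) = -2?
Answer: 2/16927 ≈ 0.00011815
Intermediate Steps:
Z(x) = 1 - x/2 (Z(x) = -(x - 2)/2 = -(-2 + x)/2 = 1 - x/2)
1/(Z(-81) + 8422) = 1/((1 - ½*(-81)) + 8422) = 1/((1 + 81/2) + 8422) = 1/(83/2 + 8422) = 1/(16927/2) = 2/16927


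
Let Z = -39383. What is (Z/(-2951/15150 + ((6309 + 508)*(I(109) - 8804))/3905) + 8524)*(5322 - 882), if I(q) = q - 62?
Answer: 6847853369305612560/180882605801 ≈ 3.7858e+7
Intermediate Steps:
I(q) = -62 + q
(Z/(-2951/15150 + ((6309 + 508)*(I(109) - 8804))/3905) + 8524)*(5322 - 882) = (-39383/(-2951/15150 + ((6309 + 508)*((-62 + 109) - 8804))/3905) + 8524)*(5322 - 882) = (-39383/(-2951*1/15150 + (6817*(47 - 8804))*(1/3905)) + 8524)*4440 = (-39383/(-2951/15150 + (6817*(-8757))*(1/3905)) + 8524)*4440 = (-39383/(-2951/15150 - 59696469*1/3905) + 8524)*4440 = (-39383/(-2951/15150 - 59696469/3905) + 8524)*4440 = (-39383/(-180882605801/11832150) + 8524)*4440 = (-39383*(-11832150/180882605801) + 8524)*4440 = (465985563450/180882605801 + 8524)*4440 = (1542309317411174/180882605801)*4440 = 6847853369305612560/180882605801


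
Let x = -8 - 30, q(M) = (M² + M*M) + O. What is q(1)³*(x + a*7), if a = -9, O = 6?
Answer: -51712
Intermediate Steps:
q(M) = 6 + 2*M² (q(M) = (M² + M*M) + 6 = (M² + M²) + 6 = 2*M² + 6 = 6 + 2*M²)
x = -38
q(1)³*(x + a*7) = (6 + 2*1²)³*(-38 - 9*7) = (6 + 2*1)³*(-38 - 63) = (6 + 2)³*(-101) = 8³*(-101) = 512*(-101) = -51712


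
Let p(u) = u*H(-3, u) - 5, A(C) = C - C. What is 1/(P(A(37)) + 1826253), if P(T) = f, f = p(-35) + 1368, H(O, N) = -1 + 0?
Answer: 1/1827651 ≈ 5.4715e-7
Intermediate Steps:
H(O, N) = -1
A(C) = 0
p(u) = -5 - u (p(u) = u*(-1) - 5 = -u - 5 = -5 - u)
f = 1398 (f = (-5 - 1*(-35)) + 1368 = (-5 + 35) + 1368 = 30 + 1368 = 1398)
P(T) = 1398
1/(P(A(37)) + 1826253) = 1/(1398 + 1826253) = 1/1827651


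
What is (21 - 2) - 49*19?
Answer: -912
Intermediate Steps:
(21 - 2) - 49*19 = 19 - 931 = -912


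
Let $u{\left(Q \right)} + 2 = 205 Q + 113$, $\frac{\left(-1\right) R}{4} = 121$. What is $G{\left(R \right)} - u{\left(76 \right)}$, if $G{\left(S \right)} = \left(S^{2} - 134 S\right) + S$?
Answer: $282937$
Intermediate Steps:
$R = -484$ ($R = \left(-4\right) 121 = -484$)
$u{\left(Q \right)} = 111 + 205 Q$ ($u{\left(Q \right)} = -2 + \left(205 Q + 113\right) = -2 + \left(113 + 205 Q\right) = 111 + 205 Q$)
$G{\left(S \right)} = S^{2} - 133 S$
$G{\left(R \right)} - u{\left(76 \right)} = - 484 \left(-133 - 484\right) - \left(111 + 205 \cdot 76\right) = \left(-484\right) \left(-617\right) - \left(111 + 15580\right) = 298628 - 15691 = 282937$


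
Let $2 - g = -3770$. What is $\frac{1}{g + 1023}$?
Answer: $\frac{1}{4795} \approx 0.00020855$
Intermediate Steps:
$g = 3772$ ($g = 2 - -3770 = 2 + 3770 = 3772$)
$\frac{1}{g + 1023} = \frac{1}{3772 + 1023} = \frac{1}{4795}$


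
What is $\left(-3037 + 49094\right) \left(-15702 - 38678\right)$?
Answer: $-2504579660$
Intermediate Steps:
$\left(-3037 + 49094\right) \left(-15702 - 38678\right) = 46057 \left(-54380\right) = -2504579660$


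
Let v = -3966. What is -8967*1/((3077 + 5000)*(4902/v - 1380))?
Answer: 5927187/7374276769 ≈ 0.00080376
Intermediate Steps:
-8967*1/((3077 + 5000)*(4902/v - 1380)) = -8967*1/((3077 + 5000)*(4902/(-3966) - 1380)) = -8967*1/(8077*(4902*(-1/3966) - 1380)) = -8967*1/(8077*(-817/661 - 1380)) = -8967/((-912997/661*8077)) = -8967/(-7374276769/661) = -8967*(-661/7374276769) = 5927187/7374276769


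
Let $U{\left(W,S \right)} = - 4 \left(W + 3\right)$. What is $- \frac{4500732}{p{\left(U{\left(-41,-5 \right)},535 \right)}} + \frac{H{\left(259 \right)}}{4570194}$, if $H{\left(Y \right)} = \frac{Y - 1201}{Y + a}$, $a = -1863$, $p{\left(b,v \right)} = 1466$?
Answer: $- \frac{2749418856946655}{895553888668} \approx -3070.1$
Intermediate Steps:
$U{\left(W,S \right)} = -12 - 4 W$ ($U{\left(W,S \right)} = - 4 \left(3 + W\right) = -12 - 4 W$)
$H{\left(Y \right)} = \frac{-1201 + Y}{-1863 + Y}$ ($H{\left(Y \right)} = \frac{Y - 1201}{Y - 1863} = \frac{-1201 + Y}{-1863 + Y}$)
$- \frac{4500732}{p{\left(U{\left(-41,-5 \right)},535 \right)}} + \frac{H{\left(259 \right)}}{4570194} = - \frac{4500732}{1466} + \frac{\frac{1}{-1863 + 259} \left(-1201 + 259\right)}{4570194} = \left(-4500732\right) \frac{1}{1466} + \frac{1}{-1604} \left(-942\right) \frac{1}{4570194} = - \frac{2250366}{733} + \left(- \frac{1}{1604}\right) \left(-942\right) \frac{1}{4570194} = - \frac{2250366}{733} + \frac{471}{802} \cdot \frac{1}{4570194} = - \frac{2250366}{733} + \frac{157}{1221765196} = - \frac{2749418856946655}{895553888668}$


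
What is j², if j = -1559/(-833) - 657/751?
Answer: 388787166784/391354089889 ≈ 0.99344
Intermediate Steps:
j = 623528/625583 (j = -1559*(-1/833) - 657*1/751 = 1559/833 - 657/751 = 623528/625583 ≈ 0.99671)
j² = (623528/625583)² = 388787166784/391354089889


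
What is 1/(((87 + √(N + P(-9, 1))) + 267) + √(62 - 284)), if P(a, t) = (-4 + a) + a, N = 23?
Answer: 355/126247 - I*√222/126247 ≈ 0.0028119 - 0.00011802*I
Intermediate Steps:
P(a, t) = -4 + 2*a
1/(((87 + √(N + P(-9, 1))) + 267) + √(62 - 284)) = 1/(((87 + √(23 + (-4 + 2*(-9)))) + 267) + √(62 - 284)) = 1/(((87 + √(23 + (-4 - 18))) + 267) + √(-222)) = 1/(((87 + √(23 - 22)) + 267) + I*√222) = 1/(((87 + √1) + 267) + I*√222) = 1/(((87 + 1) + 267) + I*√222) = 1/((88 + 267) + I*√222) = 1/(355 + I*√222)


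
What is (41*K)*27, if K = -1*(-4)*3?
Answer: 13284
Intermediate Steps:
K = 12 (K = 4*3 = 12)
(41*K)*27 = (41*12)*27 = 492*27 = 13284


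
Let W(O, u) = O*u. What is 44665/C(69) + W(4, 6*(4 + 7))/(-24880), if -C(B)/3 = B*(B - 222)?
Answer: 137863007/98496810 ≈ 1.3997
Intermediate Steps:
C(B) = -3*B*(-222 + B) (C(B) = -3*B*(B - 222) = -3*B*(-222 + B))
44665/C(69) + W(4, 6*(4 + 7))/(-24880) = 44665/((3*69*(222 - 1*69))) + (4*(6*(4 + 7)))/(-24880) = 44665/((3*69*(222 - 69))) + (4*(6*11))*(-1/24880) = 44665/((3*69*153)) + (4*66)*(-1/24880) = 44665/31671 + 264*(-1/24880) = 44665*(1/31671) - 33/3110 = 44665/31671 - 33/3110 = 137863007/98496810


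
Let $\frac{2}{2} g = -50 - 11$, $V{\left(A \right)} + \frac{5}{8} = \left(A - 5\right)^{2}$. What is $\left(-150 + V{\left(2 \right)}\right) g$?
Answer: $\frac{69113}{8} \approx 8639.1$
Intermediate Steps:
$V{\left(A \right)} = - \frac{5}{8} + \left(-5 + A\right)^{2}$ ($V{\left(A \right)} = - \frac{5}{8} + \left(A - 5\right)^{2} = - \frac{5}{8} + \left(-5 + A\right)^{2}$)
$g = -61$ ($g = -50 - 11 = -61$)
$\left(-150 + V{\left(2 \right)}\right) g = \left(-150 - \left(\frac{5}{8} - \left(-5 + 2\right)^{2}\right)\right) \left(-61\right) = \left(-150 - \left(\frac{5}{8} - \left(-3\right)^{2}\right)\right) \left(-61\right) = \left(-150 + \left(- \frac{5}{8} + 9\right)\right) \left(-61\right) = \left(-150 + \frac{67}{8}\right) \left(-61\right) = \left(- \frac{1133}{8}\right) \left(-61\right) = \frac{69113}{8}$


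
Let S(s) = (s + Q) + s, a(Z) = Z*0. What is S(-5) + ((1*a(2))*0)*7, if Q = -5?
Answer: -15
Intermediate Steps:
a(Z) = 0
S(s) = -5 + 2*s (S(s) = (s - 5) + s = (-5 + s) + s = -5 + 2*s)
S(-5) + ((1*a(2))*0)*7 = (-5 + 2*(-5)) + ((1*0)*0)*7 = (-5 - 10) + (0*0)*7 = -15 + 0*7 = -15 + 0 = -15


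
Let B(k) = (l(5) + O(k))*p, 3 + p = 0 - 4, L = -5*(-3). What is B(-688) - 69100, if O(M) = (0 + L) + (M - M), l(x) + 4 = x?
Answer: -69212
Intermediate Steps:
L = 15
l(x) = -4 + x
p = -7 (p = -3 + (0 - 4) = -3 - 4 = -7)
O(M) = 15 (O(M) = (0 + 15) + (M - M) = 15 + 0 = 15)
B(k) = -112 (B(k) = ((-4 + 5) + 15)*(-7) = (1 + 15)*(-7) = 16*(-7) = -112)
B(-688) - 69100 = -112 - 69100 = -69212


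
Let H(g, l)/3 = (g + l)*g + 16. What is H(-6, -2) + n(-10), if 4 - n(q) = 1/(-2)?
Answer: 393/2 ≈ 196.50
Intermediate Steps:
H(g, l) = 48 + 3*g*(g + l) (H(g, l) = 3*((g + l)*g + 16) = 3*(g*(g + l) + 16) = 3*(16 + g*(g + l)) = 48 + 3*g*(g + l))
n(q) = 9/2 (n(q) = 4 - 1/(-2) = 4 - 1*(-½) = 4 + ½ = 9/2)
H(-6, -2) + n(-10) = (48 + 3*(-6)² + 3*(-6)*(-2)) + 9/2 = (48 + 3*36 + 36) + 9/2 = (48 + 108 + 36) + 9/2 = 192 + 9/2 = 393/2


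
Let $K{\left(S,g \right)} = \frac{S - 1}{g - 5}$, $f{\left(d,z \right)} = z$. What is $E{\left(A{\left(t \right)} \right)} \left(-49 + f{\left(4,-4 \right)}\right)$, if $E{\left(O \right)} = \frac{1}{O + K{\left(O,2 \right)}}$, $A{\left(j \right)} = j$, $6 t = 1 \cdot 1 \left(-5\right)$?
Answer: $\frac{477}{2} \approx 238.5$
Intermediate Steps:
$t = - \frac{5}{6}$ ($t = \frac{1 \cdot 1 \left(-5\right)}{6} = \frac{1 \left(-5\right)}{6} = \frac{1}{6} \left(-5\right) = - \frac{5}{6} \approx -0.83333$)
$K{\left(S,g \right)} = \frac{-1 + S}{-5 + g}$
$E{\left(O \right)} = \frac{1}{\frac{1}{3} + \frac{2 O}{3}}$ ($E{\left(O \right)} = \frac{1}{O + \frac{-1 + O}{-5 + 2}} = \frac{1}{O + \frac{-1 + O}{-3}} = \frac{1}{O - \frac{-1 + O}{3}} = \frac{1}{O - \left(- \frac{1}{3} + \frac{O}{3}\right)} = \frac{1}{\frac{1}{3} + \frac{2 O}{3}}$)
$E{\left(A{\left(t \right)} \right)} \left(-49 + f{\left(4,-4 \right)}\right) = \frac{3}{1 + 2 \left(- \frac{5}{6}\right)} \left(-49 - 4\right) = \frac{3}{1 - \frac{5}{3}} \left(-53\right) = \frac{3}{- \frac{2}{3}} \left(-53\right) = 3 \left(- \frac{3}{2}\right) \left(-53\right) = \left(- \frac{9}{2}\right) \left(-53\right) = \frac{477}{2}$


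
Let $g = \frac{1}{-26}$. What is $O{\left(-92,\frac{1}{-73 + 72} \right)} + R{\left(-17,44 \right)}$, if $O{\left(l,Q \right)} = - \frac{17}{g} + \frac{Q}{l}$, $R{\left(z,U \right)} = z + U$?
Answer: $\frac{43149}{92} \approx 469.01$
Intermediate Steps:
$g = - \frac{1}{26} \approx -0.038462$
$R{\left(z,U \right)} = U + z$
$O{\left(l,Q \right)} = 442 + \frac{Q}{l}$ ($O{\left(l,Q \right)} = - \frac{17}{- \frac{1}{26}} + \frac{Q}{l} = \left(-17\right) \left(-26\right) + \frac{Q}{l} = 442 + \frac{Q}{l}$)
$O{\left(-92,\frac{1}{-73 + 72} \right)} + R{\left(-17,44 \right)} = \left(442 + \frac{1}{\left(-73 + 72\right) \left(-92\right)}\right) + \left(44 - 17\right) = \left(442 + \frac{1}{-1} \left(- \frac{1}{92}\right)\right) + 27 = \left(442 - - \frac{1}{92}\right) + 27 = \left(442 + \frac{1}{92}\right) + 27 = \frac{40665}{92} + 27 = \frac{43149}{92}$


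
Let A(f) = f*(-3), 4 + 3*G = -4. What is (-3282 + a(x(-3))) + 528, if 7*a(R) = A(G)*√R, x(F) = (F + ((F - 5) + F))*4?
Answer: -2754 + 16*I*√14/7 ≈ -2754.0 + 8.5524*I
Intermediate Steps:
G = -8/3 (G = -4/3 + (⅓)*(-4) = -4/3 - 4/3 = -8/3 ≈ -2.6667)
A(f) = -3*f
x(F) = -20 + 12*F (x(F) = (F + ((-5 + F) + F))*4 = (F + (-5 + 2*F))*4 = (-5 + 3*F)*4 = -20 + 12*F)
a(R) = 8*√R/7 (a(R) = ((-3*(-8/3))*√R)/7 = (8*√R)/7 = 8*√R/7)
(-3282 + a(x(-3))) + 528 = (-3282 + 8*√(-20 + 12*(-3))/7) + 528 = (-3282 + 8*√(-20 - 36)/7) + 528 = (-3282 + 8*√(-56)/7) + 528 = (-3282 + 8*(2*I*√14)/7) + 528 = (-3282 + 16*I*√14/7) + 528 = -2754 + 16*I*√14/7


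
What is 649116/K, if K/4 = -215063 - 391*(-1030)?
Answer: 162279/187667 ≈ 0.86472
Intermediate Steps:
K = 750668 (K = 4*(-215063 - 391*(-1030)) = 4*(-215063 + 402730) = 4*187667 = 750668)
649116/K = 649116/750668 = 649116*(1/750668) = 162279/187667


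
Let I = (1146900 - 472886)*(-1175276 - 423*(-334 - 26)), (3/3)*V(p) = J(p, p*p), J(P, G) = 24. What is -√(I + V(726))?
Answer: -568*I*√2137205 ≈ -8.3037e+5*I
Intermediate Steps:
V(p) = 24
I = -689513625944 (I = 674014*(-1175276 - 423*(-360)) = 674014*(-1175276 + 152280) = 674014*(-1022996) = -689513625944)
-√(I + V(726)) = -√(-689513625944 + 24) = -√(-689513625920) = -568*I*√2137205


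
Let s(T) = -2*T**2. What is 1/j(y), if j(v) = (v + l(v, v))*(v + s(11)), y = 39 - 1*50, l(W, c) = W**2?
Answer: -1/27830 ≈ -3.5932e-5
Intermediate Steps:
y = -11 (y = 39 - 50 = -11)
j(v) = (-242 + v)*(v + v**2) (j(v) = (v + v**2)*(v - 2*11**2) = (v + v**2)*(v - 2*121) = (v + v**2)*(v - 242) = (v + v**2)*(-242 + v) = (-242 + v)*(v + v**2))
1/j(y) = 1/(-11*(-242 + (-11)**2 - 241*(-11))) = 1/(-11*(-242 + 121 + 2651)) = 1/(-11*2530) = 1/(-27830) = -1/27830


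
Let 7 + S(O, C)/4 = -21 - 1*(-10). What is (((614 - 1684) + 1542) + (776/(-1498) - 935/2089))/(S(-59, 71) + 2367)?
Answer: 5459327/26599237 ≈ 0.20524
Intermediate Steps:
S(O, C) = -72 (S(O, C) = -28 + 4*(-21 - 1*(-10)) = -28 + 4*(-21 + 10) = -28 + 4*(-11) = -28 - 44 = -72)
(((614 - 1684) + 1542) + (776/(-1498) - 935/2089))/(S(-59, 71) + 2367) = (((614 - 1684) + 1542) + (776/(-1498) - 935/2089))/(-72 + 2367) = ((-1070 + 1542) + (776*(-1/1498) - 935*1/2089))/2295 = (472 + (-388/749 - 935/2089))*(1/2295) = (472 - 1510847/1564661)*(1/2295) = (737009145/1564661)*(1/2295) = 5459327/26599237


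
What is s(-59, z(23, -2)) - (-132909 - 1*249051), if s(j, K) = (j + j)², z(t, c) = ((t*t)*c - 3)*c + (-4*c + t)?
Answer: 395884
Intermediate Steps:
z(t, c) = t - 4*c + c*(-3 + c*t²) (z(t, c) = (t²*c - 3)*c + (t - 4*c) = (c*t² - 3)*c + (t - 4*c) = (-3 + c*t²)*c + (t - 4*c) = c*(-3 + c*t²) + (t - 4*c) = t - 4*c + c*(-3 + c*t²))
s(j, K) = 4*j² (s(j, K) = (2*j)² = 4*j²)
s(-59, z(23, -2)) - (-132909 - 1*249051) = 4*(-59)² - (-132909 - 1*249051) = 4*3481 - (-132909 - 249051) = 13924 - 1*(-381960) = 13924 + 381960 = 395884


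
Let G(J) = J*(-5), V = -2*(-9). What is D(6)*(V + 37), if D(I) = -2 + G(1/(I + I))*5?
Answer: -2695/12 ≈ -224.58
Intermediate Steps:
V = 18
G(J) = -5*J
D(I) = -2 - 25/(2*I) (D(I) = -2 - 5/(I + I)*5 = -2 - 5*1/(2*I)*5 = -2 - 5/(2*I)*5 = -2 - 25/(2*I))
D(6)*(V + 37) = (-2 - 25/2/6)*(18 + 37) = (-2 - 25/2*⅙)*55 = (-2 - 25/12)*55 = -49/12*55 = -2695/12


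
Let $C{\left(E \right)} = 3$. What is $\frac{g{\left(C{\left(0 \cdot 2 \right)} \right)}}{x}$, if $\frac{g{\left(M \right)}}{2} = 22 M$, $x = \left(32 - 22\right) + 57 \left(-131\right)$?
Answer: $- \frac{132}{7457} \approx -0.017701$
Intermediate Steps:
$x = -7457$ ($x = 10 - 7467 = -7457$)
$g{\left(M \right)} = 44 M$ ($g{\left(M \right)} = 2 \cdot 22 M = 44 M$)
$\frac{g{\left(C{\left(0 \cdot 2 \right)} \right)}}{x} = \frac{44 \cdot 3}{-7457} = 132 \left(- \frac{1}{7457}\right) = - \frac{132}{7457}$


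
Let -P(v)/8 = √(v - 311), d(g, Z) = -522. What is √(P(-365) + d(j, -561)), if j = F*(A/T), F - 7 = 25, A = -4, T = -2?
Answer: √(-522 - 208*I) ≈ 4.4674 - 23.28*I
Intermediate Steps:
F = 32 (F = 7 + 25 = 32)
j = 64 (j = 32*(-4/(-2)) = 32*(-4*(-½)) = 32*2 = 64)
P(v) = -8*√(-311 + v) (P(v) = -8*√(v - 311) = -8*√(-311 + v))
√(P(-365) + d(j, -561)) = √(-8*√(-311 - 365) - 522) = √(-208*I - 522) = √(-522 - 208*I)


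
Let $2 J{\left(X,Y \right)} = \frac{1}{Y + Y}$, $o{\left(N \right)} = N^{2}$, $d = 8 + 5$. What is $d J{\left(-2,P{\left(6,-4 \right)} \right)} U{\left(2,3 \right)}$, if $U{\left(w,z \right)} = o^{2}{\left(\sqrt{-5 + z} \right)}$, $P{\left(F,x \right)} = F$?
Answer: $\frac{13}{6} \approx 2.1667$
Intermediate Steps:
$d = 13$
$U{\left(w,z \right)} = \left(-5 + z\right)^{2}$ ($U{\left(w,z \right)} = \left(\left(\sqrt{-5 + z}\right)^{2}\right)^{2} = \left(-5 + z\right)^{2}$)
$J{\left(X,Y \right)} = \frac{1}{4 Y}$ ($J{\left(X,Y \right)} = \frac{1}{2 \left(Y + Y\right)} = \frac{1}{2 \cdot 2 Y} = \frac{\frac{1}{2} \frac{1}{Y}}{2} = \frac{1}{4 Y}$)
$d J{\left(-2,P{\left(6,-4 \right)} \right)} U{\left(2,3 \right)} = 13 \frac{1}{4 \cdot 6} \left(-5 + 3\right)^{2} = 13 \cdot \frac{1}{4} \cdot \frac{1}{6} \left(-2\right)^{2} = 13 \cdot \frac{1}{24} \cdot 4 = \frac{13}{24} \cdot 4 = \frac{13}{6}$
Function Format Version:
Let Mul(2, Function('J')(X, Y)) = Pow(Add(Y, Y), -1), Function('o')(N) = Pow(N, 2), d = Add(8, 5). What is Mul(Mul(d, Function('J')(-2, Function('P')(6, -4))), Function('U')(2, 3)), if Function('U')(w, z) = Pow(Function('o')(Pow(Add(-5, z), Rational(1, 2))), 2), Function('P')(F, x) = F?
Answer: Rational(13, 6) ≈ 2.1667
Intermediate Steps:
d = 13
Function('U')(w, z) = Pow(Add(-5, z), 2) (Function('U')(w, z) = Pow(Pow(Pow(Add(-5, z), Rational(1, 2)), 2), 2) = Pow(Add(-5, z), 2))
Function('J')(X, Y) = Mul(Rational(1, 4), Pow(Y, -1)) (Function('J')(X, Y) = Mul(Rational(1, 2), Pow(Add(Y, Y), -1)) = Mul(Rational(1, 2), Pow(Mul(2, Y), -1)) = Mul(Rational(1, 2), Mul(Rational(1, 2), Pow(Y, -1))) = Mul(Rational(1, 4), Pow(Y, -1)))
Mul(Mul(d, Function('J')(-2, Function('P')(6, -4))), Function('U')(2, 3)) = Mul(Mul(13, Mul(Rational(1, 4), Pow(6, -1))), Pow(Add(-5, 3), 2)) = Mul(Mul(13, Mul(Rational(1, 4), Rational(1, 6))), Pow(-2, 2)) = Mul(Mul(13, Rational(1, 24)), 4) = Mul(Rational(13, 24), 4) = Rational(13, 6)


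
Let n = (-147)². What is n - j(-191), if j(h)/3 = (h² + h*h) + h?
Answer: -196704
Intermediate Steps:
n = 21609
j(h) = 3*h + 6*h² (j(h) = 3*((h² + h*h) + h) = 3*((h² + h²) + h) = 3*(2*h² + h) = 3*(h + 2*h²) = 3*h + 6*h²)
n - j(-191) = 21609 - 3*(-191)*(1 + 2*(-191)) = 21609 - 3*(-191)*(1 - 382) = 21609 - 3*(-191)*(-381) = 21609 - 1*218313 = 21609 - 218313 = -196704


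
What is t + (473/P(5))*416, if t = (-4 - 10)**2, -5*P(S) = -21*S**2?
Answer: 217348/105 ≈ 2070.0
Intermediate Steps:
P(S) = 21*S**2/5 (P(S) = -(-21)*S**2/5 = 21*S**2/5)
t = 196 (t = (-14)**2 = 196)
t + (473/P(5))*416 = 196 + (473/(((21/5)*5**2)))*416 = 196 + (473/(((21/5)*25)))*416 = 196 + (473/105)*416 = 196 + 196768/105 = 217348/105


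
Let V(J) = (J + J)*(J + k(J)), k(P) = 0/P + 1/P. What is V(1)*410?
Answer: 1640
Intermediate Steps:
k(P) = 1/P (k(P) = 0 + 1/P = 1/P)
V(J) = 2*J*(J + 1/J) (V(J) = (J + J)*(J + 1/J) = (2*J)*(J + 1/J) = 2*J*(J + 1/J))
V(1)*410 = (2 + 2*1²)*410 = (2 + 2*1)*410 = (2 + 2)*410 = 4*410 = 1640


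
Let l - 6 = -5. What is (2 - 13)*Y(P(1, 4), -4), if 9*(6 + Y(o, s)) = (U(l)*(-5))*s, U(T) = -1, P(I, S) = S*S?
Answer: 814/9 ≈ 90.444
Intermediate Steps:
l = 1 (l = 6 - 5 = 1)
P(I, S) = S**2
Y(o, s) = -6 + 5*s/9 (Y(o, s) = -6 + ((-1*(-5))*s)/9 = -6 + (5*s)/9 = -6 + 5*s/9)
(2 - 13)*Y(P(1, 4), -4) = (2 - 13)*(-6 + (5/9)*(-4)) = -11*(-6 - 20/9) = -11*(-74/9) = 814/9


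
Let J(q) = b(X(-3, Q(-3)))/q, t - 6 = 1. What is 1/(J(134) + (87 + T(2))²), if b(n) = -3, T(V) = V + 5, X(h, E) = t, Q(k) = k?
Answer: 134/1184021 ≈ 0.00011317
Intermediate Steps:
t = 7 (t = 6 + 1 = 7)
X(h, E) = 7
T(V) = 5 + V
J(q) = -3/q
1/(J(134) + (87 + T(2))²) = 1/(-3/134 + (87 + (5 + 2))²) = 1/(-3*1/134 + (87 + 7)²) = 1/(-3/134 + 94²) = 1/(-3/134 + 8836) = 1/(1184021/134) = 134/1184021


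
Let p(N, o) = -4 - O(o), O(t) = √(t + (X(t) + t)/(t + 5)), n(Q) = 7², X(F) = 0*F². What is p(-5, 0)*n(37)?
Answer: -196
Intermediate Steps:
X(F) = 0
n(Q) = 49
O(t) = √(t + t/(5 + t)) (O(t) = √(t + (0 + t)/(t + 5)) = √(t + t/(5 + t)))
p(N, o) = -4 - √(o*(6 + o)/(5 + o))
p(-5, 0)*n(37) = (-4 - √(0*(6 + 0)/(5 + 0)))*49 = (-4 - √(0*6/5))*49 = (-4 - √(0*(⅕)*6))*49 = (-4 - √0)*49 = (-4 - 1*0)*49 = (-4 + 0)*49 = -4*49 = -196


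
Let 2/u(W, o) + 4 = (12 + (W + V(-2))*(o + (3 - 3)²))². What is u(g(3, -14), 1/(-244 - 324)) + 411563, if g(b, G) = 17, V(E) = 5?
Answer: 4616496158867/11216985 ≈ 4.1156e+5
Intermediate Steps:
u(W, o) = 2/(-4 + (12 + o*(5 + W))²) (u(W, o) = 2/(-4 + (12 + (W + 5)*(o + (3 - 3)²))²) = 2/(-4 + (12 + (5 + W)*(o + 0²))²) = 2/(-4 + (12 + (5 + W)*(o + 0))²) = 2/(-4 + (12 + (5 + W)*o)²) = 2/(-4 + (12 + o*(5 + W))²))
u(g(3, -14), 1/(-244 - 324)) + 411563 = 2/(-4 + (12 + 5/(-244 - 324) + 17/(-244 - 324))²) + 411563 = 2/(-4 + (12 + 5/(-568) + 17/(-568))²) + 411563 = 2/(-4 + (12 + 5*(-1/568) + 17*(-1/568))²) + 411563 = 2/(-4 + (12 - 5/568 - 17/568)²) + 411563 = 2/(-4 + (3397/284)²) + 411563 = 2/(-4 + 11539609/80656) + 411563 = 2/(11216985/80656) + 411563 = 2*(80656/11216985) + 411563 = 161312/11216985 + 411563 = 4616496158867/11216985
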